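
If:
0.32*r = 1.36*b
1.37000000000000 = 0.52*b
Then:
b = 2.63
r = 11.20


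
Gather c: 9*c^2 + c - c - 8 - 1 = 9*c^2 - 9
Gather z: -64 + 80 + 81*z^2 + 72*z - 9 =81*z^2 + 72*z + 7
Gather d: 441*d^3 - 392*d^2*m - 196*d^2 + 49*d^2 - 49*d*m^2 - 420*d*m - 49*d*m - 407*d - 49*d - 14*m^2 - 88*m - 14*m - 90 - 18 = 441*d^3 + d^2*(-392*m - 147) + d*(-49*m^2 - 469*m - 456) - 14*m^2 - 102*m - 108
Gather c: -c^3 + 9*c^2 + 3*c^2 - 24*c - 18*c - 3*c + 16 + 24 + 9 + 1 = -c^3 + 12*c^2 - 45*c + 50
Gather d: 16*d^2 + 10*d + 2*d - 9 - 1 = 16*d^2 + 12*d - 10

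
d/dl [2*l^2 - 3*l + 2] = 4*l - 3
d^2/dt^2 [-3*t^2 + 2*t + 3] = -6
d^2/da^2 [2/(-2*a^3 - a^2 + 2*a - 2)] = 4*((6*a + 1)*(2*a^3 + a^2 - 2*a + 2) - 4*(3*a^2 + a - 1)^2)/(2*a^3 + a^2 - 2*a + 2)^3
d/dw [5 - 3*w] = -3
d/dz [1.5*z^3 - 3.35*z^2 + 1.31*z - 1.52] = 4.5*z^2 - 6.7*z + 1.31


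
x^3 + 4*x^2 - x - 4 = (x - 1)*(x + 1)*(x + 4)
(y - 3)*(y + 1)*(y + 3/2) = y^3 - y^2/2 - 6*y - 9/2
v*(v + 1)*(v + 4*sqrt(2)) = v^3 + v^2 + 4*sqrt(2)*v^2 + 4*sqrt(2)*v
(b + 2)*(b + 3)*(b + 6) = b^3 + 11*b^2 + 36*b + 36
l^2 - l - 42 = (l - 7)*(l + 6)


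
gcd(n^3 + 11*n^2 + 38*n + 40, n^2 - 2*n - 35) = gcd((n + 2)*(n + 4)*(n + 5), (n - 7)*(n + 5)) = n + 5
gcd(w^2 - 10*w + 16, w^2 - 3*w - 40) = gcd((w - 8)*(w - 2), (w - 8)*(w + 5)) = w - 8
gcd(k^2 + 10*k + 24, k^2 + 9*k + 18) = k + 6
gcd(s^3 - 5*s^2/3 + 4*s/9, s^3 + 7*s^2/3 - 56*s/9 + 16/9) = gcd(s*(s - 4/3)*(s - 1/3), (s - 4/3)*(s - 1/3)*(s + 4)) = s^2 - 5*s/3 + 4/9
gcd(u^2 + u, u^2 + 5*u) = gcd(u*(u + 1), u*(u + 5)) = u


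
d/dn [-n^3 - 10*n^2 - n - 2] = -3*n^2 - 20*n - 1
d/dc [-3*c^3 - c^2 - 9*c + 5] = -9*c^2 - 2*c - 9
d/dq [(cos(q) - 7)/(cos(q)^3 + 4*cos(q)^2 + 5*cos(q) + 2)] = (-19*cos(q) + cos(2*q) - 36)*sin(q)/((cos(q) + 1)^3*(cos(q) + 2)^2)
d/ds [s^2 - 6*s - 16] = 2*s - 6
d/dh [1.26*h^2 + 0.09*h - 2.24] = 2.52*h + 0.09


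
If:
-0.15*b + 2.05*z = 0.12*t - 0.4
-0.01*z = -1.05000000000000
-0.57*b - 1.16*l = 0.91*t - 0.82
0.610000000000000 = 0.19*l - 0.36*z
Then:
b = 3293.44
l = 202.16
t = -2319.72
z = 105.00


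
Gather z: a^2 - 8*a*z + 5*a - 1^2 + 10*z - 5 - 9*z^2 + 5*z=a^2 + 5*a - 9*z^2 + z*(15 - 8*a) - 6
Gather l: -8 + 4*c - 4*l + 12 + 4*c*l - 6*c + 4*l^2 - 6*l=-2*c + 4*l^2 + l*(4*c - 10) + 4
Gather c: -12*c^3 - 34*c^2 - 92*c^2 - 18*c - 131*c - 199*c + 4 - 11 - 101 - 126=-12*c^3 - 126*c^2 - 348*c - 234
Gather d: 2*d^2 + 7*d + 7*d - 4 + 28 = 2*d^2 + 14*d + 24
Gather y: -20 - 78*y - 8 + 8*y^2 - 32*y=8*y^2 - 110*y - 28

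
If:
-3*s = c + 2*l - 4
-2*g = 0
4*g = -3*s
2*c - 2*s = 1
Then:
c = 1/2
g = 0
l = 7/4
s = 0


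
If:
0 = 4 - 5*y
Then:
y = 4/5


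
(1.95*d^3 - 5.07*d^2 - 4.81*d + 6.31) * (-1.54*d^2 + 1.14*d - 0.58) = -3.003*d^5 + 10.0308*d^4 + 0.4966*d^3 - 12.2602*d^2 + 9.9832*d - 3.6598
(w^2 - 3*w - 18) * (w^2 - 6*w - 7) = w^4 - 9*w^3 - 7*w^2 + 129*w + 126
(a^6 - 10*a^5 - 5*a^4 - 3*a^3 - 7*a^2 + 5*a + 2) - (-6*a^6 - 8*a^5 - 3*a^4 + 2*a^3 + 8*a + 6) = 7*a^6 - 2*a^5 - 2*a^4 - 5*a^3 - 7*a^2 - 3*a - 4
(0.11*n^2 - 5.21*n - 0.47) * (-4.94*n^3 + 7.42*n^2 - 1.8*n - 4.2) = -0.5434*n^5 + 26.5536*n^4 - 36.5344*n^3 + 5.4286*n^2 + 22.728*n + 1.974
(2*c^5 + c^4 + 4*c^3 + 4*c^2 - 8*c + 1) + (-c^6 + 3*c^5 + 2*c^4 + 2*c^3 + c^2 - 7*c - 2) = -c^6 + 5*c^5 + 3*c^4 + 6*c^3 + 5*c^2 - 15*c - 1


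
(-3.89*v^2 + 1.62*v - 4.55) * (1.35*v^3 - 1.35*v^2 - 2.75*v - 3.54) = -5.2515*v^5 + 7.4385*v^4 + 2.368*v^3 + 15.4581*v^2 + 6.7777*v + 16.107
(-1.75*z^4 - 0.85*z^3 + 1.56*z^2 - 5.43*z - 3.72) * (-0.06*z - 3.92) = 0.105*z^5 + 6.911*z^4 + 3.2384*z^3 - 5.7894*z^2 + 21.5088*z + 14.5824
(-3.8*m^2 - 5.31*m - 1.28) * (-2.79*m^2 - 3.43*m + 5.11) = 10.602*m^4 + 27.8489*m^3 + 2.3665*m^2 - 22.7437*m - 6.5408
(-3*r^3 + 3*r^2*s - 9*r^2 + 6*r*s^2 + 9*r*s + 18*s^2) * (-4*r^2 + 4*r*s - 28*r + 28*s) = 12*r^5 - 24*r^4*s + 120*r^4 - 12*r^3*s^2 - 240*r^3*s + 252*r^3 + 24*r^2*s^3 - 120*r^2*s^2 - 504*r^2*s + 240*r*s^3 - 252*r*s^2 + 504*s^3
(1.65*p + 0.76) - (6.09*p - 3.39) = 4.15 - 4.44*p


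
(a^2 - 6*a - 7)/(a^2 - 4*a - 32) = (-a^2 + 6*a + 7)/(-a^2 + 4*a + 32)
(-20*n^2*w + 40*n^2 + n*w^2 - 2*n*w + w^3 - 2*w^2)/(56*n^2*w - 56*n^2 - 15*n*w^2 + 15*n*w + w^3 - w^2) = (-20*n^2*w + 40*n^2 + n*w^2 - 2*n*w + w^3 - 2*w^2)/(56*n^2*w - 56*n^2 - 15*n*w^2 + 15*n*w + w^3 - w^2)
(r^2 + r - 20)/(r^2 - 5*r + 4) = (r + 5)/(r - 1)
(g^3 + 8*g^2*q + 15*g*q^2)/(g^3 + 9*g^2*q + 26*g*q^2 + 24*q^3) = g*(g + 5*q)/(g^2 + 6*g*q + 8*q^2)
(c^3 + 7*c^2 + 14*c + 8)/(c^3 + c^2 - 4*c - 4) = (c + 4)/(c - 2)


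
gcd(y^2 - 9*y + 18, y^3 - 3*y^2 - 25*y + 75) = y - 3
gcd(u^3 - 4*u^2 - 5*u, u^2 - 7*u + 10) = u - 5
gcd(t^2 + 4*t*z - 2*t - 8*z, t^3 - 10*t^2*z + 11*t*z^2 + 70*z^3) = 1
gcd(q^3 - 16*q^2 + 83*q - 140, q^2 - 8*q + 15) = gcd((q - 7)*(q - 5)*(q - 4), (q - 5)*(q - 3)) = q - 5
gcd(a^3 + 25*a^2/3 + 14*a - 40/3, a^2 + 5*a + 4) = a + 4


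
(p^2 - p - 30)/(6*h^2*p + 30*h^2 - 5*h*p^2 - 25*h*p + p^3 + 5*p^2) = (p - 6)/(6*h^2 - 5*h*p + p^2)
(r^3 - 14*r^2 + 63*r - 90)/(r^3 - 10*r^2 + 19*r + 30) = (r - 3)/(r + 1)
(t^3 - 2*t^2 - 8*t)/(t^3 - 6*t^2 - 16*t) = (t - 4)/(t - 8)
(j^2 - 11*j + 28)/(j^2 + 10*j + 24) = (j^2 - 11*j + 28)/(j^2 + 10*j + 24)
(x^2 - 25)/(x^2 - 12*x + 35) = (x + 5)/(x - 7)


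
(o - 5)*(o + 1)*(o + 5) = o^3 + o^2 - 25*o - 25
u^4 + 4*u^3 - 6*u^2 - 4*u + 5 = (u - 1)^2*(u + 1)*(u + 5)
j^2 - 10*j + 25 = (j - 5)^2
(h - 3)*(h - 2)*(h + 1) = h^3 - 4*h^2 + h + 6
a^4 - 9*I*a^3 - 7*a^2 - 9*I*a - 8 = (a - 8*I)*(a - I)^2*(a + I)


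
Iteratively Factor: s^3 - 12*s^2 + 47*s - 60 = (s - 3)*(s^2 - 9*s + 20) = (s - 4)*(s - 3)*(s - 5)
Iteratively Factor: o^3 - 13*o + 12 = (o + 4)*(o^2 - 4*o + 3) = (o - 1)*(o + 4)*(o - 3)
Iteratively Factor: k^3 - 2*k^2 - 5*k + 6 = (k - 3)*(k^2 + k - 2) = (k - 3)*(k + 2)*(k - 1)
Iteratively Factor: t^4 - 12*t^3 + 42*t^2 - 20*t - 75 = (t - 5)*(t^3 - 7*t^2 + 7*t + 15) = (t - 5)*(t - 3)*(t^2 - 4*t - 5) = (t - 5)^2*(t - 3)*(t + 1)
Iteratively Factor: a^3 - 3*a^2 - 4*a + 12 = (a + 2)*(a^2 - 5*a + 6) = (a - 3)*(a + 2)*(a - 2)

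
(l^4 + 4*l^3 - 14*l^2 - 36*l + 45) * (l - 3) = l^5 + l^4 - 26*l^3 + 6*l^2 + 153*l - 135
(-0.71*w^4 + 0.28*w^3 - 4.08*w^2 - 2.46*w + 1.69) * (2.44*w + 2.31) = -1.7324*w^5 - 0.9569*w^4 - 9.3084*w^3 - 15.4272*w^2 - 1.559*w + 3.9039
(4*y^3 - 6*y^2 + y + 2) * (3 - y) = -4*y^4 + 18*y^3 - 19*y^2 + y + 6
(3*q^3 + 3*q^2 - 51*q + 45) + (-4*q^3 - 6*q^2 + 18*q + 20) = -q^3 - 3*q^2 - 33*q + 65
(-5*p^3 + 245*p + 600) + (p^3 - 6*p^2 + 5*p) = -4*p^3 - 6*p^2 + 250*p + 600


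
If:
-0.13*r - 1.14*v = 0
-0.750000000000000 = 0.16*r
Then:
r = -4.69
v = 0.53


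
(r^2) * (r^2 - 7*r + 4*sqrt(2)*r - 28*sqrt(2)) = r^4 - 7*r^3 + 4*sqrt(2)*r^3 - 28*sqrt(2)*r^2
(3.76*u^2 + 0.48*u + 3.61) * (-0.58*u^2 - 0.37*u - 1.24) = -2.1808*u^4 - 1.6696*u^3 - 6.9338*u^2 - 1.9309*u - 4.4764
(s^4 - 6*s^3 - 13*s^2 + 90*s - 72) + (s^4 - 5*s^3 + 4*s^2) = 2*s^4 - 11*s^3 - 9*s^2 + 90*s - 72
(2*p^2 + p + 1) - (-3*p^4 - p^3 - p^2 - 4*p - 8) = 3*p^4 + p^3 + 3*p^2 + 5*p + 9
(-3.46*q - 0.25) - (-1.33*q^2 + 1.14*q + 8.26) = 1.33*q^2 - 4.6*q - 8.51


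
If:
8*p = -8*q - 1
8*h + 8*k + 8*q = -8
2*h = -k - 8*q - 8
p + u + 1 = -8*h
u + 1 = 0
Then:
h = -49/456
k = 7/76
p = 49/57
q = -449/456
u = -1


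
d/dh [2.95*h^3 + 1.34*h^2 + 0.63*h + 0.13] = 8.85*h^2 + 2.68*h + 0.63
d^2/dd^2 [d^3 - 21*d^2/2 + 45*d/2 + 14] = 6*d - 21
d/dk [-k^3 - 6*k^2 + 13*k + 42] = -3*k^2 - 12*k + 13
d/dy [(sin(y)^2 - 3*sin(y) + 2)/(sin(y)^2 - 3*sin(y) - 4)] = 6*(3 - 2*sin(y))*cos(y)/((sin(y) - 4)^2*(sin(y) + 1)^2)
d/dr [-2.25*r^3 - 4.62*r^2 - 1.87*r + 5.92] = -6.75*r^2 - 9.24*r - 1.87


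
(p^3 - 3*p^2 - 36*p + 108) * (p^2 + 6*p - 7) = p^5 + 3*p^4 - 61*p^3 - 87*p^2 + 900*p - 756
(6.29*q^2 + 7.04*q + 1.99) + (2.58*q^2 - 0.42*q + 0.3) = 8.87*q^2 + 6.62*q + 2.29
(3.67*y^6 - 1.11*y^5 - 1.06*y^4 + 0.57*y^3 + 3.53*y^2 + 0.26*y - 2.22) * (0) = 0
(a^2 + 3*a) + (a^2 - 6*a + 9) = 2*a^2 - 3*a + 9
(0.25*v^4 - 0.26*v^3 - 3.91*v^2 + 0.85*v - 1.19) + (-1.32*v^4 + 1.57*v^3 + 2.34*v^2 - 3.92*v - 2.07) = -1.07*v^4 + 1.31*v^3 - 1.57*v^2 - 3.07*v - 3.26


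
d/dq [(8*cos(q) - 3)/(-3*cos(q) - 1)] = 17*sin(q)/(3*cos(q) + 1)^2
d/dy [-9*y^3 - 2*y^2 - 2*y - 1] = -27*y^2 - 4*y - 2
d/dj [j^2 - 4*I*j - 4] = 2*j - 4*I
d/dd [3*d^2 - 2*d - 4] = 6*d - 2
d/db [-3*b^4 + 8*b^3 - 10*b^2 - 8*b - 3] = -12*b^3 + 24*b^2 - 20*b - 8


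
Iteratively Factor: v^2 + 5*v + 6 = (v + 3)*(v + 2)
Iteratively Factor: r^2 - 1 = (r + 1)*(r - 1)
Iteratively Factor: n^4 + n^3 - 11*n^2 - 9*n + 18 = (n + 2)*(n^3 - n^2 - 9*n + 9) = (n + 2)*(n + 3)*(n^2 - 4*n + 3) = (n - 3)*(n + 2)*(n + 3)*(n - 1)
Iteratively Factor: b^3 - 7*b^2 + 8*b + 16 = (b - 4)*(b^2 - 3*b - 4) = (b - 4)^2*(b + 1)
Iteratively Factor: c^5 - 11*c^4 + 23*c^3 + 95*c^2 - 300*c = (c - 5)*(c^4 - 6*c^3 - 7*c^2 + 60*c) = (c - 5)*(c - 4)*(c^3 - 2*c^2 - 15*c) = (c - 5)^2*(c - 4)*(c^2 + 3*c) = c*(c - 5)^2*(c - 4)*(c + 3)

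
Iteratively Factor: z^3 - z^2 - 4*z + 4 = (z + 2)*(z^2 - 3*z + 2) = (z - 2)*(z + 2)*(z - 1)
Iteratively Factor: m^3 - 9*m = (m - 3)*(m^2 + 3*m) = m*(m - 3)*(m + 3)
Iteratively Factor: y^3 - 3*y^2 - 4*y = (y + 1)*(y^2 - 4*y) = (y - 4)*(y + 1)*(y)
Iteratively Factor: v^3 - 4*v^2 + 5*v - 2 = (v - 1)*(v^2 - 3*v + 2) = (v - 1)^2*(v - 2)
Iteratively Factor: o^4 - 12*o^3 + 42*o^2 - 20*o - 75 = (o - 5)*(o^3 - 7*o^2 + 7*o + 15) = (o - 5)*(o - 3)*(o^2 - 4*o - 5) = (o - 5)^2*(o - 3)*(o + 1)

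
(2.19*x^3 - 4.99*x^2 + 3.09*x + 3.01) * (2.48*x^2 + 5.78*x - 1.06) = 5.4312*x^5 + 0.282999999999999*x^4 - 23.5004*x^3 + 30.6144*x^2 + 14.1224*x - 3.1906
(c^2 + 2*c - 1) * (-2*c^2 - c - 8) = -2*c^4 - 5*c^3 - 8*c^2 - 15*c + 8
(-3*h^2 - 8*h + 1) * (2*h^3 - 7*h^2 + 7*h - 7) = -6*h^5 + 5*h^4 + 37*h^3 - 42*h^2 + 63*h - 7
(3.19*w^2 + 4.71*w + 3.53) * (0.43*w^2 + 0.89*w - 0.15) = 1.3717*w^4 + 4.8644*w^3 + 5.2313*w^2 + 2.4352*w - 0.5295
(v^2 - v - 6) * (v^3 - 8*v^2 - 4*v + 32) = v^5 - 9*v^4 - 2*v^3 + 84*v^2 - 8*v - 192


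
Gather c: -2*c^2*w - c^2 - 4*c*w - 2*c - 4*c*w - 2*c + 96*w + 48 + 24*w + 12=c^2*(-2*w - 1) + c*(-8*w - 4) + 120*w + 60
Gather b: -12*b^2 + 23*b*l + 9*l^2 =-12*b^2 + 23*b*l + 9*l^2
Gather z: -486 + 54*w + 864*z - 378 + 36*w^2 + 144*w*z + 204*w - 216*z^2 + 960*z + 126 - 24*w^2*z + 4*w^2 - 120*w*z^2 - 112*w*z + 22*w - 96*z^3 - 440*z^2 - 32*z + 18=40*w^2 + 280*w - 96*z^3 + z^2*(-120*w - 656) + z*(-24*w^2 + 32*w + 1792) - 720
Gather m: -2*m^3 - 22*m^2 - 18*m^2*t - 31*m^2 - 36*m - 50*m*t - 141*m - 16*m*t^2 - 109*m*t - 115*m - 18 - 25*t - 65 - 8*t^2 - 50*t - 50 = -2*m^3 + m^2*(-18*t - 53) + m*(-16*t^2 - 159*t - 292) - 8*t^2 - 75*t - 133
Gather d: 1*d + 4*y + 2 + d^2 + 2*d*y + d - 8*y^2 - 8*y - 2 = d^2 + d*(2*y + 2) - 8*y^2 - 4*y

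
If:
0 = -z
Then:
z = 0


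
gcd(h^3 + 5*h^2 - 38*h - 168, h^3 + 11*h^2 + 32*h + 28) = h + 7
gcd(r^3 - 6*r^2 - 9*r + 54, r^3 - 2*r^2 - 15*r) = r + 3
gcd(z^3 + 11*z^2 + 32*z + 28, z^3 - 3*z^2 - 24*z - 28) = z^2 + 4*z + 4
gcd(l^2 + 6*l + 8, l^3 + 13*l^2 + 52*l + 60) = l + 2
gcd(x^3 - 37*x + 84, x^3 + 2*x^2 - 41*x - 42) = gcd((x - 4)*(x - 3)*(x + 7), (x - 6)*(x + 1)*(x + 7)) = x + 7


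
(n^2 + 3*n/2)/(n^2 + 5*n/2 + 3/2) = n/(n + 1)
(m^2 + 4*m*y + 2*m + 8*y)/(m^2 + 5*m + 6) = (m + 4*y)/(m + 3)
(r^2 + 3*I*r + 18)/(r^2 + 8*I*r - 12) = (r - 3*I)/(r + 2*I)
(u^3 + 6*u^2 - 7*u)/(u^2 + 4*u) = (u^2 + 6*u - 7)/(u + 4)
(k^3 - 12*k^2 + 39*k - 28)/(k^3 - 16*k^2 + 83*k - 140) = (k - 1)/(k - 5)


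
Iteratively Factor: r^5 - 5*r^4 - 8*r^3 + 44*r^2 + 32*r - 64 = (r + 2)*(r^4 - 7*r^3 + 6*r^2 + 32*r - 32) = (r - 4)*(r + 2)*(r^3 - 3*r^2 - 6*r + 8) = (r - 4)^2*(r + 2)*(r^2 + r - 2) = (r - 4)^2*(r + 2)^2*(r - 1)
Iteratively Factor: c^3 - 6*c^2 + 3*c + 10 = (c + 1)*(c^2 - 7*c + 10) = (c - 2)*(c + 1)*(c - 5)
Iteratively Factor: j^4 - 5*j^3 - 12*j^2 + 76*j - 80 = (j - 5)*(j^3 - 12*j + 16) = (j - 5)*(j - 2)*(j^2 + 2*j - 8) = (j - 5)*(j - 2)^2*(j + 4)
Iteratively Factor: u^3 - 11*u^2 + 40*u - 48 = (u - 3)*(u^2 - 8*u + 16) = (u - 4)*(u - 3)*(u - 4)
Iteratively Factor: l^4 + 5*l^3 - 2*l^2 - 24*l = (l + 4)*(l^3 + l^2 - 6*l) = l*(l + 4)*(l^2 + l - 6) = l*(l + 3)*(l + 4)*(l - 2)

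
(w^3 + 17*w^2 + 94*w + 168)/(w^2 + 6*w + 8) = (w^2 + 13*w + 42)/(w + 2)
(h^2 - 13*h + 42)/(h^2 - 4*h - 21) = (h - 6)/(h + 3)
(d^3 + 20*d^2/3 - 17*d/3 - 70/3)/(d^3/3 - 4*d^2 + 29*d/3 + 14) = (3*d^3 + 20*d^2 - 17*d - 70)/(d^3 - 12*d^2 + 29*d + 42)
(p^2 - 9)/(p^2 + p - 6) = (p - 3)/(p - 2)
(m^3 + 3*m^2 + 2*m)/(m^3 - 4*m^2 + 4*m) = (m^2 + 3*m + 2)/(m^2 - 4*m + 4)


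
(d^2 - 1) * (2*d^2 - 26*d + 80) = 2*d^4 - 26*d^3 + 78*d^2 + 26*d - 80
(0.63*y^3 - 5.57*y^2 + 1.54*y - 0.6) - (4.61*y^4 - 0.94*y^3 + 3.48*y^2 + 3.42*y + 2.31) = -4.61*y^4 + 1.57*y^3 - 9.05*y^2 - 1.88*y - 2.91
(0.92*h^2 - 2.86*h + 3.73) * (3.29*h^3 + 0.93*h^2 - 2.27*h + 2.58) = 3.0268*h^5 - 8.5538*h^4 + 7.5235*h^3 + 12.3347*h^2 - 15.8459*h + 9.6234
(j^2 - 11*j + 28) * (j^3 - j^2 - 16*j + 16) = j^5 - 12*j^4 + 23*j^3 + 164*j^2 - 624*j + 448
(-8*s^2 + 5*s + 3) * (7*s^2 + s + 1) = -56*s^4 + 27*s^3 + 18*s^2 + 8*s + 3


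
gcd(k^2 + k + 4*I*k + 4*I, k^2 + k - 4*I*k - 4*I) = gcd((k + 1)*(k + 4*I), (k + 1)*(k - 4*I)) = k + 1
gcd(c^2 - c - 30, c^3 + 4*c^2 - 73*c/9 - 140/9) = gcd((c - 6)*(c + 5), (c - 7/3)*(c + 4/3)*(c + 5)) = c + 5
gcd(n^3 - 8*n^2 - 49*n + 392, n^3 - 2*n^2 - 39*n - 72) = n - 8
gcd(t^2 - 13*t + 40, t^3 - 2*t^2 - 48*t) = t - 8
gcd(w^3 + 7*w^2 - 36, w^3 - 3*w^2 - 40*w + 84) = w^2 + 4*w - 12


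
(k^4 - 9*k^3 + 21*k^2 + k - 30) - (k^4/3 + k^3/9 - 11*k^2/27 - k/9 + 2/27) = 2*k^4/3 - 82*k^3/9 + 578*k^2/27 + 10*k/9 - 812/27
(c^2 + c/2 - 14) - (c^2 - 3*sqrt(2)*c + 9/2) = c/2 + 3*sqrt(2)*c - 37/2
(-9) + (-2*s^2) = -2*s^2 - 9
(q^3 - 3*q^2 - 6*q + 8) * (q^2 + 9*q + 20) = q^5 + 6*q^4 - 13*q^3 - 106*q^2 - 48*q + 160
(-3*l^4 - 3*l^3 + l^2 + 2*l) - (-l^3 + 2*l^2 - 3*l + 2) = -3*l^4 - 2*l^3 - l^2 + 5*l - 2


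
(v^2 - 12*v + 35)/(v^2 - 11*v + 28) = (v - 5)/(v - 4)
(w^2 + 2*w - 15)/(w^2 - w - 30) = (w - 3)/(w - 6)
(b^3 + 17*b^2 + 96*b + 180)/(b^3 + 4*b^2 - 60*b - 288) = (b + 5)/(b - 8)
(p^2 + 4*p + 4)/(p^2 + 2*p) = (p + 2)/p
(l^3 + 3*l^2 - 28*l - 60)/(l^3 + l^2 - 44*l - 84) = (l - 5)/(l - 7)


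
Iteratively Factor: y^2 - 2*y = (y)*(y - 2)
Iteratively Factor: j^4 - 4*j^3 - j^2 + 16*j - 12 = (j + 2)*(j^3 - 6*j^2 + 11*j - 6) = (j - 2)*(j + 2)*(j^2 - 4*j + 3) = (j - 2)*(j - 1)*(j + 2)*(j - 3)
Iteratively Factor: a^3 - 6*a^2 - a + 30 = (a + 2)*(a^2 - 8*a + 15) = (a - 5)*(a + 2)*(a - 3)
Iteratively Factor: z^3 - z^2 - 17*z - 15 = (z - 5)*(z^2 + 4*z + 3) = (z - 5)*(z + 1)*(z + 3)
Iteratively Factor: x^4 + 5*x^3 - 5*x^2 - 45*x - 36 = (x + 3)*(x^3 + 2*x^2 - 11*x - 12) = (x + 3)*(x + 4)*(x^2 - 2*x - 3) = (x - 3)*(x + 3)*(x + 4)*(x + 1)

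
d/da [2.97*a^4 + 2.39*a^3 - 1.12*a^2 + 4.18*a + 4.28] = 11.88*a^3 + 7.17*a^2 - 2.24*a + 4.18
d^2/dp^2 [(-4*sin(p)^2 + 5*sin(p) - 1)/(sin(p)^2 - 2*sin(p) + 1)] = 3*(sin(p) + 2)/(sin(p) - 1)^2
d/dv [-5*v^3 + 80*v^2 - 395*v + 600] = -15*v^2 + 160*v - 395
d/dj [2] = 0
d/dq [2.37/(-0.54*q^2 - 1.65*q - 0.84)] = (2.5596*q + 3.9105)/(0.54*q^2 + 1.65*q + 0.84)^2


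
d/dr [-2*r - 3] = -2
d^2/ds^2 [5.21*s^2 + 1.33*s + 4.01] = 10.4200000000000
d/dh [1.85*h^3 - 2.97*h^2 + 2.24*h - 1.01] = 5.55*h^2 - 5.94*h + 2.24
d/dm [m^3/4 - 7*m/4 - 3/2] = 3*m^2/4 - 7/4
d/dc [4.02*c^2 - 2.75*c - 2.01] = 8.04*c - 2.75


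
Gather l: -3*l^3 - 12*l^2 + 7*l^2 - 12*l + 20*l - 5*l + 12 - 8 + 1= -3*l^3 - 5*l^2 + 3*l + 5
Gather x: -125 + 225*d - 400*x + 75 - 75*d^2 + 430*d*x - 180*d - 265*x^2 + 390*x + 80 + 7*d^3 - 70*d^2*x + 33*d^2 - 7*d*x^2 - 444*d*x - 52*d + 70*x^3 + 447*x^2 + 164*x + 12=7*d^3 - 42*d^2 - 7*d + 70*x^3 + x^2*(182 - 7*d) + x*(-70*d^2 - 14*d + 154) + 42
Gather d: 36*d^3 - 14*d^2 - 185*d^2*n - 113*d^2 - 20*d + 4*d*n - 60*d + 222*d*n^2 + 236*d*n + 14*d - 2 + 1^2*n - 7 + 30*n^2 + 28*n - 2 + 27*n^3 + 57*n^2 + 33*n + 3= 36*d^3 + d^2*(-185*n - 127) + d*(222*n^2 + 240*n - 66) + 27*n^3 + 87*n^2 + 62*n - 8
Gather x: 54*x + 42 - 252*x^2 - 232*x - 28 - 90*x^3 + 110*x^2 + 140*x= -90*x^3 - 142*x^2 - 38*x + 14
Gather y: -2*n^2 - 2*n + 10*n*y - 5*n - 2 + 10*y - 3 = -2*n^2 - 7*n + y*(10*n + 10) - 5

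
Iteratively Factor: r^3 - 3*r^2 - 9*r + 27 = (r - 3)*(r^2 - 9) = (r - 3)^2*(r + 3)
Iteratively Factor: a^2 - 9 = (a + 3)*(a - 3)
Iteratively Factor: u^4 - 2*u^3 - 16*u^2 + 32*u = (u - 2)*(u^3 - 16*u) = u*(u - 2)*(u^2 - 16) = u*(u - 2)*(u + 4)*(u - 4)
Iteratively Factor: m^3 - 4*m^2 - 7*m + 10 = (m - 1)*(m^2 - 3*m - 10) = (m - 5)*(m - 1)*(m + 2)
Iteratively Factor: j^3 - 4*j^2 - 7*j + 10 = (j + 2)*(j^2 - 6*j + 5) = (j - 5)*(j + 2)*(j - 1)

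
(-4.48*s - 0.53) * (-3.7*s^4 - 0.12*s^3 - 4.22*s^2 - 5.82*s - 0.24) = 16.576*s^5 + 2.4986*s^4 + 18.9692*s^3 + 28.3102*s^2 + 4.1598*s + 0.1272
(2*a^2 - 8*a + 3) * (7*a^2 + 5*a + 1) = 14*a^4 - 46*a^3 - 17*a^2 + 7*a + 3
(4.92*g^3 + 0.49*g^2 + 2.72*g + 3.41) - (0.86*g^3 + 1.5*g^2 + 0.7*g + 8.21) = 4.06*g^3 - 1.01*g^2 + 2.02*g - 4.8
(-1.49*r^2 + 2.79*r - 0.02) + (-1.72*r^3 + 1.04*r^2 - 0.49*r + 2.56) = -1.72*r^3 - 0.45*r^2 + 2.3*r + 2.54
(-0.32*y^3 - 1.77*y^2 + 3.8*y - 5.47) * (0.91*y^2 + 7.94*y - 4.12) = -0.2912*y^5 - 4.1515*y^4 - 9.2774*y^3 + 32.4867*y^2 - 59.0878*y + 22.5364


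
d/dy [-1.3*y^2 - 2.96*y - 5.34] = -2.6*y - 2.96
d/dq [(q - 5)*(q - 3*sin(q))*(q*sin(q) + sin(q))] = -(q - 5)*(q + 1)*(3*cos(q) - 1)*sin(q) + (q - 5)*(q - 3*sin(q))*(q*cos(q) + sqrt(2)*sin(q + pi/4)) + (q + 1)*(q - 3*sin(q))*sin(q)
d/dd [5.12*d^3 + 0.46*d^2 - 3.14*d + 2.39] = 15.36*d^2 + 0.92*d - 3.14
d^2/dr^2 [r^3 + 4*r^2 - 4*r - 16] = 6*r + 8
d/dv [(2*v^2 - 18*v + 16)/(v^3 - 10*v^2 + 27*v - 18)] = 2*(-v^2 + 16*v - 54)/(v^4 - 18*v^3 + 117*v^2 - 324*v + 324)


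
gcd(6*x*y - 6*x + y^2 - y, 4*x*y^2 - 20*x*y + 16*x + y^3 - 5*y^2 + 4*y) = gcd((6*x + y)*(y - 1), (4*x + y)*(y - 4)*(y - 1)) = y - 1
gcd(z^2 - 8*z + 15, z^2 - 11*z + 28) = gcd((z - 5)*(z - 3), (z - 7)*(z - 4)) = 1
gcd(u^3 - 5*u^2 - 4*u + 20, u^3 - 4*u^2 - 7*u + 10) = u^2 - 3*u - 10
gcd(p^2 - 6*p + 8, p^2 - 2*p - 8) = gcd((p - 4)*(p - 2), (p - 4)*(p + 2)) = p - 4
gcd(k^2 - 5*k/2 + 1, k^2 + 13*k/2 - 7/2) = k - 1/2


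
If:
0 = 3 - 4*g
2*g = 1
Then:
No Solution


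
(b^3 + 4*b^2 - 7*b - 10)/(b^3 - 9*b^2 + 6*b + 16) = (b + 5)/(b - 8)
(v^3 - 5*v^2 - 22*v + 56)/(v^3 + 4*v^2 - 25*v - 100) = (v^2 - 9*v + 14)/(v^2 - 25)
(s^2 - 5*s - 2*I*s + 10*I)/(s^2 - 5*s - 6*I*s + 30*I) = (s - 2*I)/(s - 6*I)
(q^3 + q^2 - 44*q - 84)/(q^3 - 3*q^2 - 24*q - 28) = (q + 6)/(q + 2)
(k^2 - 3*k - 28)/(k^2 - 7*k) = (k + 4)/k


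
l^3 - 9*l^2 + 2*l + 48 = (l - 8)*(l - 3)*(l + 2)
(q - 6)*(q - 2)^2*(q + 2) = q^4 - 8*q^3 + 8*q^2 + 32*q - 48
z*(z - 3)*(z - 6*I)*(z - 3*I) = z^4 - 3*z^3 - 9*I*z^3 - 18*z^2 + 27*I*z^2 + 54*z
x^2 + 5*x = x*(x + 5)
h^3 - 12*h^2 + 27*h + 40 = (h - 8)*(h - 5)*(h + 1)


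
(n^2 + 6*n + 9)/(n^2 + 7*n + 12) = (n + 3)/(n + 4)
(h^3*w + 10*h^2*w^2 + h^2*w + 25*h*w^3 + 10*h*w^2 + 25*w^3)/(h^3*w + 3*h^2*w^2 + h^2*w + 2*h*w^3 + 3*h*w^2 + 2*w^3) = (h^2 + 10*h*w + 25*w^2)/(h^2 + 3*h*w + 2*w^2)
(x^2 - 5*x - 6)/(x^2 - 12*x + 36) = (x + 1)/(x - 6)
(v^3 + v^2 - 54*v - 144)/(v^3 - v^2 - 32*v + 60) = (v^2 - 5*v - 24)/(v^2 - 7*v + 10)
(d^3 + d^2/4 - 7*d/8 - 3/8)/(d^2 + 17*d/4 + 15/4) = (8*d^3 + 2*d^2 - 7*d - 3)/(2*(4*d^2 + 17*d + 15))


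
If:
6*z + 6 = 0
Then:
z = -1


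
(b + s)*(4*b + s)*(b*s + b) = 4*b^3*s + 4*b^3 + 5*b^2*s^2 + 5*b^2*s + b*s^3 + b*s^2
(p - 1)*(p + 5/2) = p^2 + 3*p/2 - 5/2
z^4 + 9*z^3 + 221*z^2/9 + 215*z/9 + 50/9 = (z + 1/3)*(z + 5/3)*(z + 2)*(z + 5)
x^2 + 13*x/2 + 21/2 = (x + 3)*(x + 7/2)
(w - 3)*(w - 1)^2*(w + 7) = w^4 + 2*w^3 - 28*w^2 + 46*w - 21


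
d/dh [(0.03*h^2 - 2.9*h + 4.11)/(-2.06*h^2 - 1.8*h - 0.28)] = (-6.028*h^2 + 16.9164*h + 8.21)/(4.2436*h^4 + 7.416*h^3 + 4.3936*h^2 + 1.008*h + 0.0784)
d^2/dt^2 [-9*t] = 0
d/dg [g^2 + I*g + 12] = 2*g + I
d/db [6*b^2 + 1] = 12*b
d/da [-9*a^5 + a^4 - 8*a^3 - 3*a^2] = a*(-45*a^3 + 4*a^2 - 24*a - 6)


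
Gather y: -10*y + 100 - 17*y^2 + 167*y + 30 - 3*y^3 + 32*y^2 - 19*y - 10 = -3*y^3 + 15*y^2 + 138*y + 120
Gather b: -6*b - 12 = -6*b - 12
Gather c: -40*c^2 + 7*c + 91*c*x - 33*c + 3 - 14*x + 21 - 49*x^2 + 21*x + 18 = -40*c^2 + c*(91*x - 26) - 49*x^2 + 7*x + 42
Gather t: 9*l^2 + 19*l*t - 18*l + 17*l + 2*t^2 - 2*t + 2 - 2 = 9*l^2 - l + 2*t^2 + t*(19*l - 2)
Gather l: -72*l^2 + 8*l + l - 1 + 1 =-72*l^2 + 9*l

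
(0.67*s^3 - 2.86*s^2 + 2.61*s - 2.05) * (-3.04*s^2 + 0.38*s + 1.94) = -2.0368*s^5 + 8.949*s^4 - 7.7214*s^3 + 1.6754*s^2 + 4.2844*s - 3.977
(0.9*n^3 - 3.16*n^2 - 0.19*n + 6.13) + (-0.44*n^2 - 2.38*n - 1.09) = 0.9*n^3 - 3.6*n^2 - 2.57*n + 5.04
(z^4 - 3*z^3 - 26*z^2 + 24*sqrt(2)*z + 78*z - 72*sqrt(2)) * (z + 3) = z^5 - 35*z^3 + 24*sqrt(2)*z^2 + 234*z - 216*sqrt(2)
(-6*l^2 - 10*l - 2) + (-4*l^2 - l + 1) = -10*l^2 - 11*l - 1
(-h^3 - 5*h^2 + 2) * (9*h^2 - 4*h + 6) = -9*h^5 - 41*h^4 + 14*h^3 - 12*h^2 - 8*h + 12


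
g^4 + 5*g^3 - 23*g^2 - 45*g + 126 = (g - 3)*(g - 2)*(g + 3)*(g + 7)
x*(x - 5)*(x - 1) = x^3 - 6*x^2 + 5*x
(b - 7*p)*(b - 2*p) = b^2 - 9*b*p + 14*p^2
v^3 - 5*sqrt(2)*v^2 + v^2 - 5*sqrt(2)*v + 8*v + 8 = (v + 1)*(v - 4*sqrt(2))*(v - sqrt(2))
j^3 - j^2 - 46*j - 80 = (j - 8)*(j + 2)*(j + 5)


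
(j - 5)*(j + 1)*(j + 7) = j^3 + 3*j^2 - 33*j - 35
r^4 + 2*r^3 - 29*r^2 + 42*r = r*(r - 3)*(r - 2)*(r + 7)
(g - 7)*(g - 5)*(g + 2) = g^3 - 10*g^2 + 11*g + 70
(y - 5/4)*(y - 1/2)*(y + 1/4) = y^3 - 3*y^2/2 + 3*y/16 + 5/32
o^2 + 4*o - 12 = (o - 2)*(o + 6)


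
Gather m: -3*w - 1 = -3*w - 1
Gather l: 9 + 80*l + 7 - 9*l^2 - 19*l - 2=-9*l^2 + 61*l + 14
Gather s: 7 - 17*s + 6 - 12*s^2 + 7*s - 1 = -12*s^2 - 10*s + 12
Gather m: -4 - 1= -5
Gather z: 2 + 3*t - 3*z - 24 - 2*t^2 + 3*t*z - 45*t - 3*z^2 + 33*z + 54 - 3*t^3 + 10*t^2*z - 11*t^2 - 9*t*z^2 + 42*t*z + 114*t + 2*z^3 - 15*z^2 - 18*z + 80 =-3*t^3 - 13*t^2 + 72*t + 2*z^3 + z^2*(-9*t - 18) + z*(10*t^2 + 45*t + 12) + 112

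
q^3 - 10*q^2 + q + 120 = (q - 8)*(q - 5)*(q + 3)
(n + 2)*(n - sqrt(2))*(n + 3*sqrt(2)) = n^3 + 2*n^2 + 2*sqrt(2)*n^2 - 6*n + 4*sqrt(2)*n - 12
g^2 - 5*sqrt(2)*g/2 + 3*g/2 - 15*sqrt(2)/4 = (g + 3/2)*(g - 5*sqrt(2)/2)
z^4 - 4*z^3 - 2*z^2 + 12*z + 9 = (z - 3)^2*(z + 1)^2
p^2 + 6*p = p*(p + 6)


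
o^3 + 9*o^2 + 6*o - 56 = (o - 2)*(o + 4)*(o + 7)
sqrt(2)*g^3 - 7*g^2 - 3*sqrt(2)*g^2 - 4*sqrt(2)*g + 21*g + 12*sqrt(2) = (g - 3)*(g - 4*sqrt(2))*(sqrt(2)*g + 1)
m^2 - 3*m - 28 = (m - 7)*(m + 4)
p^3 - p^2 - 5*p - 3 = (p - 3)*(p + 1)^2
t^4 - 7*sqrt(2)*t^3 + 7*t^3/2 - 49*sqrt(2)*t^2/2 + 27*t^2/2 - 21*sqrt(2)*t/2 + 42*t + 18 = (t + 1/2)*(t + 3)*(t - 6*sqrt(2))*(t - sqrt(2))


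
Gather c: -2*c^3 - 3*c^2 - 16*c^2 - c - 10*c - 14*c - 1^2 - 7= -2*c^3 - 19*c^2 - 25*c - 8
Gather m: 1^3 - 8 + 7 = 0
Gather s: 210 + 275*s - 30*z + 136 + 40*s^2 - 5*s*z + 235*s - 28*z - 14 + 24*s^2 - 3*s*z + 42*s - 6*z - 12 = 64*s^2 + s*(552 - 8*z) - 64*z + 320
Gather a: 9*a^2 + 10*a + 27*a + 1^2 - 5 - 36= 9*a^2 + 37*a - 40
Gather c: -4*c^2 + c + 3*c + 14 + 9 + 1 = -4*c^2 + 4*c + 24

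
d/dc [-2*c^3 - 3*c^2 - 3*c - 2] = -6*c^2 - 6*c - 3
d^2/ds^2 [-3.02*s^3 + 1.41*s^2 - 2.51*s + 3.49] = 2.82 - 18.12*s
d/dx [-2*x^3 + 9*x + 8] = 9 - 6*x^2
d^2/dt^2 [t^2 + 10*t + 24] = 2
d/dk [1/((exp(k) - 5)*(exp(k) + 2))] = (3 - 2*exp(k))*exp(k)/(exp(4*k) - 6*exp(3*k) - 11*exp(2*k) + 60*exp(k) + 100)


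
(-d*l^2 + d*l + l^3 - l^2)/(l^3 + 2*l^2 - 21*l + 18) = l*(-d + l)/(l^2 + 3*l - 18)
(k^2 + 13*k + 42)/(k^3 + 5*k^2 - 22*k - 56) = (k + 6)/(k^2 - 2*k - 8)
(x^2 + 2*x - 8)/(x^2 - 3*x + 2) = (x + 4)/(x - 1)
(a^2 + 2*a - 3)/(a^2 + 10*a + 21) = (a - 1)/(a + 7)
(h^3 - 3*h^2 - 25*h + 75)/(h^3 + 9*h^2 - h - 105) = (h - 5)/(h + 7)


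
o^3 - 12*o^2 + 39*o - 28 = (o - 7)*(o - 4)*(o - 1)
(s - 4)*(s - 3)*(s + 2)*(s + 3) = s^4 - 2*s^3 - 17*s^2 + 18*s + 72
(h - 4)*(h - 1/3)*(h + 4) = h^3 - h^2/3 - 16*h + 16/3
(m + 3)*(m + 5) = m^2 + 8*m + 15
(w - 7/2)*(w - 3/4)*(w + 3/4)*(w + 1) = w^4 - 5*w^3/2 - 65*w^2/16 + 45*w/32 + 63/32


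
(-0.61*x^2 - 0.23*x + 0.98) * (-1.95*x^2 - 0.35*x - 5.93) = 1.1895*x^4 + 0.662*x^3 + 1.7868*x^2 + 1.0209*x - 5.8114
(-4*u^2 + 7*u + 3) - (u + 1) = -4*u^2 + 6*u + 2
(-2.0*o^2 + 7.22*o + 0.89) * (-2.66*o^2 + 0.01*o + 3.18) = 5.32*o^4 - 19.2252*o^3 - 8.6552*o^2 + 22.9685*o + 2.8302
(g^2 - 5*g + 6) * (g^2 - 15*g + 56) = g^4 - 20*g^3 + 137*g^2 - 370*g + 336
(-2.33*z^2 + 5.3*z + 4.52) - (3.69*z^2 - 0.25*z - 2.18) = -6.02*z^2 + 5.55*z + 6.7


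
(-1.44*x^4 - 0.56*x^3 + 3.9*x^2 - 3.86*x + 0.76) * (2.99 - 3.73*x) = 5.3712*x^5 - 2.2168*x^4 - 16.2214*x^3 + 26.0588*x^2 - 14.3762*x + 2.2724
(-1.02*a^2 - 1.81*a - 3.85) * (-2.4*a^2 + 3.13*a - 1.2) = 2.448*a^4 + 1.1514*a^3 + 4.7987*a^2 - 9.8785*a + 4.62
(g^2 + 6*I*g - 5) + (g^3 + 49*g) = g^3 + g^2 + 49*g + 6*I*g - 5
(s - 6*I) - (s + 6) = -6 - 6*I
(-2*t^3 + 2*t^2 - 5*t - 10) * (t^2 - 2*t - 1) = -2*t^5 + 6*t^4 - 7*t^3 - 2*t^2 + 25*t + 10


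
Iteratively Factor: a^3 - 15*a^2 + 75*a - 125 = (a - 5)*(a^2 - 10*a + 25) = (a - 5)^2*(a - 5)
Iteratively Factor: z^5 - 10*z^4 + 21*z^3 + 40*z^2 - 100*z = (z - 5)*(z^4 - 5*z^3 - 4*z^2 + 20*z) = z*(z - 5)*(z^3 - 5*z^2 - 4*z + 20) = z*(z - 5)^2*(z^2 - 4) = z*(z - 5)^2*(z + 2)*(z - 2)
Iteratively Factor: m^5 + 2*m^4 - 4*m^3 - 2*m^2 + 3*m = (m + 3)*(m^4 - m^3 - m^2 + m) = m*(m + 3)*(m^3 - m^2 - m + 1) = m*(m - 1)*(m + 3)*(m^2 - 1) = m*(m - 1)*(m + 1)*(m + 3)*(m - 1)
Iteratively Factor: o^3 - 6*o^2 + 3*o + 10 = (o - 5)*(o^2 - o - 2) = (o - 5)*(o + 1)*(o - 2)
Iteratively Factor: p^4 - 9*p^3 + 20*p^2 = (p - 4)*(p^3 - 5*p^2) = p*(p - 4)*(p^2 - 5*p) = p^2*(p - 4)*(p - 5)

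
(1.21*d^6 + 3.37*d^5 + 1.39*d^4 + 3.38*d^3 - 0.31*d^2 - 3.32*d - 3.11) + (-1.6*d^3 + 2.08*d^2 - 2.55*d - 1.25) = 1.21*d^6 + 3.37*d^5 + 1.39*d^4 + 1.78*d^3 + 1.77*d^2 - 5.87*d - 4.36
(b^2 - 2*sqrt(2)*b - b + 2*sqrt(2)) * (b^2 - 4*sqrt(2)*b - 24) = b^4 - 6*sqrt(2)*b^3 - b^3 - 8*b^2 + 6*sqrt(2)*b^2 + 8*b + 48*sqrt(2)*b - 48*sqrt(2)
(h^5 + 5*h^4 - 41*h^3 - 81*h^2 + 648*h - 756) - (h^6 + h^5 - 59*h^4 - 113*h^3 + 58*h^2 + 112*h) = -h^6 + 64*h^4 + 72*h^3 - 139*h^2 + 536*h - 756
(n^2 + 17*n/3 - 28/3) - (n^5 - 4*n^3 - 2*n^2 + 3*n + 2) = -n^5 + 4*n^3 + 3*n^2 + 8*n/3 - 34/3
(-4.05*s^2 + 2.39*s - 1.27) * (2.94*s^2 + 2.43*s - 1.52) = -11.907*s^4 - 2.8149*s^3 + 8.2299*s^2 - 6.7189*s + 1.9304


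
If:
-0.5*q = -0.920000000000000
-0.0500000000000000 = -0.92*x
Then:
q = 1.84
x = 0.05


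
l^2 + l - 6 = (l - 2)*(l + 3)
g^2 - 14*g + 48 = (g - 8)*(g - 6)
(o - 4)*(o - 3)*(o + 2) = o^3 - 5*o^2 - 2*o + 24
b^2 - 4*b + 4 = (b - 2)^2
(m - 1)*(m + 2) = m^2 + m - 2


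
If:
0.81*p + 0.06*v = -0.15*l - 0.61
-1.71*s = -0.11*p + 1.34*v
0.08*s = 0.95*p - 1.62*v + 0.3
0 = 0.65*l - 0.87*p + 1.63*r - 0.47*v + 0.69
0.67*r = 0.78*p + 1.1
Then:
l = -5.27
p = 0.20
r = 1.87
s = -0.23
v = 0.31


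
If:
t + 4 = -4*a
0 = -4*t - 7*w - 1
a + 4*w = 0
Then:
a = -60/71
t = -44/71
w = 15/71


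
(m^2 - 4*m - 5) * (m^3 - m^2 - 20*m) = m^5 - 5*m^4 - 21*m^3 + 85*m^2 + 100*m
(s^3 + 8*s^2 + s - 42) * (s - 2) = s^4 + 6*s^3 - 15*s^2 - 44*s + 84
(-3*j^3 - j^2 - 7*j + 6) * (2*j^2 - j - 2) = -6*j^5 + j^4 - 7*j^3 + 21*j^2 + 8*j - 12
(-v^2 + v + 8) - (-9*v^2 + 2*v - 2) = 8*v^2 - v + 10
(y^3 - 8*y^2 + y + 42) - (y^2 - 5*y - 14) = y^3 - 9*y^2 + 6*y + 56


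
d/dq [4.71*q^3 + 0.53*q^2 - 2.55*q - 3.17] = 14.13*q^2 + 1.06*q - 2.55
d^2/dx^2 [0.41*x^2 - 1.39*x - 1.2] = 0.820000000000000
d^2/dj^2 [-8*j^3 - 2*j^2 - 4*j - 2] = -48*j - 4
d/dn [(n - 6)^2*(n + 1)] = (n - 6)*(3*n - 4)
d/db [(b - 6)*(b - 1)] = 2*b - 7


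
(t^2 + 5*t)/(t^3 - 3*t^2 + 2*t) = (t + 5)/(t^2 - 3*t + 2)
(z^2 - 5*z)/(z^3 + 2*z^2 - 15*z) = (z - 5)/(z^2 + 2*z - 15)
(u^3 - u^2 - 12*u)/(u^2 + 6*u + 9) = u*(u - 4)/(u + 3)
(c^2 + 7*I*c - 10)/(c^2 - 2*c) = (c^2 + 7*I*c - 10)/(c*(c - 2))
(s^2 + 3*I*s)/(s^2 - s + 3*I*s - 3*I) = s/(s - 1)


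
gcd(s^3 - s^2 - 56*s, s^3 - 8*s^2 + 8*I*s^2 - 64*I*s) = s^2 - 8*s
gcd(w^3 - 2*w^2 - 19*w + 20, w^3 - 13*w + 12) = w^2 + 3*w - 4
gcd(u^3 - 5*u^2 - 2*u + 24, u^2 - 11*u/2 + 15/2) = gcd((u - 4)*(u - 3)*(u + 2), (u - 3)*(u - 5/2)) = u - 3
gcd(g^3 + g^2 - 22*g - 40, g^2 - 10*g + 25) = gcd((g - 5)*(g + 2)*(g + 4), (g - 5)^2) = g - 5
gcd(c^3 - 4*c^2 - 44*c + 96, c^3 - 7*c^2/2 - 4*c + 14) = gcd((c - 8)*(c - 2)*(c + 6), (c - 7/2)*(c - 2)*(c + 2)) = c - 2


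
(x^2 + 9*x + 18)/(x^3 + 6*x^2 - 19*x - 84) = (x + 6)/(x^2 + 3*x - 28)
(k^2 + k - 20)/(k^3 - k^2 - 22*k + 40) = 1/(k - 2)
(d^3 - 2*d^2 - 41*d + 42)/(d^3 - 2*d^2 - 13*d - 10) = (-d^3 + 2*d^2 + 41*d - 42)/(-d^3 + 2*d^2 + 13*d + 10)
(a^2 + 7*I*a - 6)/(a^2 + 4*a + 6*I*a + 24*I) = (a + I)/(a + 4)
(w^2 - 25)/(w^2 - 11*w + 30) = (w + 5)/(w - 6)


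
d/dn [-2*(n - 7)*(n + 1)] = 12 - 4*n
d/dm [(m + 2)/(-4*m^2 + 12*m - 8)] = (-m^2 + 3*m + (m + 2)*(2*m - 3) - 2)/(4*(m^2 - 3*m + 2)^2)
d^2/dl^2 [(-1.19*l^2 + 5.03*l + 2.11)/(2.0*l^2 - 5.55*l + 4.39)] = (13.8220000000001*l^3 + 113.3292*l^2 - 405.5064*l + 292.174222)/(8.0*l^6 - 66.6*l^5 + 237.495*l^4 - 463.327875*l^3 + 521.301525*l^2 - 320.880465*l + 84.604519)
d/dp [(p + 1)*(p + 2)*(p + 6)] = 3*p^2 + 18*p + 20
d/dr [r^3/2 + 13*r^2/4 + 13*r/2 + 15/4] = 3*r^2/2 + 13*r/2 + 13/2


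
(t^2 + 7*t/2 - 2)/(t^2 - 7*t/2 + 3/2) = (t + 4)/(t - 3)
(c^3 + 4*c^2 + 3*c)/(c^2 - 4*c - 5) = c*(c + 3)/(c - 5)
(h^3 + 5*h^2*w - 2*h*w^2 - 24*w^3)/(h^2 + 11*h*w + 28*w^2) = (h^2 + h*w - 6*w^2)/(h + 7*w)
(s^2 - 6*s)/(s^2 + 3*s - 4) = s*(s - 6)/(s^2 + 3*s - 4)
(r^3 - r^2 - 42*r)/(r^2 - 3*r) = (r^2 - r - 42)/(r - 3)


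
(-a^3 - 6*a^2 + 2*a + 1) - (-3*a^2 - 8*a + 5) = -a^3 - 3*a^2 + 10*a - 4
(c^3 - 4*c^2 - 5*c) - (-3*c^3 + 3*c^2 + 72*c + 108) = 4*c^3 - 7*c^2 - 77*c - 108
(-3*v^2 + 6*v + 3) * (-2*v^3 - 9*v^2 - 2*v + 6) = 6*v^5 + 15*v^4 - 54*v^3 - 57*v^2 + 30*v + 18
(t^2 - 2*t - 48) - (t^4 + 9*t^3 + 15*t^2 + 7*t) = -t^4 - 9*t^3 - 14*t^2 - 9*t - 48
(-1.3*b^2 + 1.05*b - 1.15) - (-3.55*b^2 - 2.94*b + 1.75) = 2.25*b^2 + 3.99*b - 2.9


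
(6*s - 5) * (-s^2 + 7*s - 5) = -6*s^3 + 47*s^2 - 65*s + 25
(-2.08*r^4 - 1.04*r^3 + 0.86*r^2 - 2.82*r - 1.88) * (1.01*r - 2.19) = -2.1008*r^5 + 3.5048*r^4 + 3.1462*r^3 - 4.7316*r^2 + 4.277*r + 4.1172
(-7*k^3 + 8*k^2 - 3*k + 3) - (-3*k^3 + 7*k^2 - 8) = -4*k^3 + k^2 - 3*k + 11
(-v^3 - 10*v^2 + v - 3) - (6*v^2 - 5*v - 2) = -v^3 - 16*v^2 + 6*v - 1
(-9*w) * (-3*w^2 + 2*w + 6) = 27*w^3 - 18*w^2 - 54*w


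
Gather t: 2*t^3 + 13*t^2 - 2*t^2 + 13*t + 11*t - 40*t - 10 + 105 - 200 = 2*t^3 + 11*t^2 - 16*t - 105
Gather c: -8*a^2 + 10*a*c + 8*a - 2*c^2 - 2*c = -8*a^2 + 8*a - 2*c^2 + c*(10*a - 2)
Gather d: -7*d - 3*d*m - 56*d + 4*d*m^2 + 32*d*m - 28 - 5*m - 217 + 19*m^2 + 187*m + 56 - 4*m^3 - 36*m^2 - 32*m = d*(4*m^2 + 29*m - 63) - 4*m^3 - 17*m^2 + 150*m - 189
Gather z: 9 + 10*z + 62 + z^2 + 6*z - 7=z^2 + 16*z + 64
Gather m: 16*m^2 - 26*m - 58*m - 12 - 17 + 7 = 16*m^2 - 84*m - 22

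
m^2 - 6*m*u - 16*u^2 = (m - 8*u)*(m + 2*u)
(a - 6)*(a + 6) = a^2 - 36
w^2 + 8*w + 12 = (w + 2)*(w + 6)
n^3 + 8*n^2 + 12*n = n*(n + 2)*(n + 6)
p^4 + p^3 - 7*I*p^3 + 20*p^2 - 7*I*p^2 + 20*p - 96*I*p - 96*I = (p + 1)*(p - 8*I)*(p - 3*I)*(p + 4*I)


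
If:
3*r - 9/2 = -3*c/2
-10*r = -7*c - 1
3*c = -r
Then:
No Solution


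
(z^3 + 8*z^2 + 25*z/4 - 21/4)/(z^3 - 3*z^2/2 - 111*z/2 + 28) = (z + 3/2)/(z - 8)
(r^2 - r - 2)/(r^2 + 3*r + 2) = (r - 2)/(r + 2)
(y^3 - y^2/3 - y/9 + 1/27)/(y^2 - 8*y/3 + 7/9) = (9*y^2 - 1)/(3*(3*y - 7))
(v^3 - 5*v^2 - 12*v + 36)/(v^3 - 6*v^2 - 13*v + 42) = (v - 6)/(v - 7)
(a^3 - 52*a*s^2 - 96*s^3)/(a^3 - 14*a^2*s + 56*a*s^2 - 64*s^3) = (a^2 + 8*a*s + 12*s^2)/(a^2 - 6*a*s + 8*s^2)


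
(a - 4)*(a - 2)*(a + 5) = a^3 - a^2 - 22*a + 40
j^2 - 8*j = j*(j - 8)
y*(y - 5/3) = y^2 - 5*y/3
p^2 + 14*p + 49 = (p + 7)^2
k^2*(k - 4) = k^3 - 4*k^2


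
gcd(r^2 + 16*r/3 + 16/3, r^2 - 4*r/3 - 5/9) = 1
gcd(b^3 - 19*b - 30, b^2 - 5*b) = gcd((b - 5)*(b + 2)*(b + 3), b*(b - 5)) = b - 5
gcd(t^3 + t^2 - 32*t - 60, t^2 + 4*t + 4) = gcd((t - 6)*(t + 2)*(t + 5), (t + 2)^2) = t + 2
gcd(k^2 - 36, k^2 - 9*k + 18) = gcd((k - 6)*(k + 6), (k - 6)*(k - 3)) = k - 6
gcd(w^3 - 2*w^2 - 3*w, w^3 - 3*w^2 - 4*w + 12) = w - 3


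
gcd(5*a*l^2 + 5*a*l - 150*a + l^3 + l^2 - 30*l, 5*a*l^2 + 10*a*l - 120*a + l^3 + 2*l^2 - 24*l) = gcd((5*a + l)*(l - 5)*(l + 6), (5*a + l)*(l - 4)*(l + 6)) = 5*a*l + 30*a + l^2 + 6*l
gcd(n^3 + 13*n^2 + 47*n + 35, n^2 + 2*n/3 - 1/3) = n + 1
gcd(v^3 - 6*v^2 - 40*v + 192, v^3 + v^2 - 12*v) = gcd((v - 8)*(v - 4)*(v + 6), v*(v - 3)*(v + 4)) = 1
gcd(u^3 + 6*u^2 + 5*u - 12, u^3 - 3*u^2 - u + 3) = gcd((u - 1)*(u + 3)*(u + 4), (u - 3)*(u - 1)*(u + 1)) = u - 1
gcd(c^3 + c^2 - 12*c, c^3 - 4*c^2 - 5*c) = c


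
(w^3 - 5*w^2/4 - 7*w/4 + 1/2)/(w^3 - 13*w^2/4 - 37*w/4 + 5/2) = (w^2 - w - 2)/(w^2 - 3*w - 10)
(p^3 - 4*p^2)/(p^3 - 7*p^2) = (p - 4)/(p - 7)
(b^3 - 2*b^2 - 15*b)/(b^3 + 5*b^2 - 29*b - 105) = b/(b + 7)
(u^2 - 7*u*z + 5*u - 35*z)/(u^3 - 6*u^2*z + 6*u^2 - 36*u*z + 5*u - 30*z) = (-u + 7*z)/(-u^2 + 6*u*z - u + 6*z)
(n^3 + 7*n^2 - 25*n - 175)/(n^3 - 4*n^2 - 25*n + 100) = (n + 7)/(n - 4)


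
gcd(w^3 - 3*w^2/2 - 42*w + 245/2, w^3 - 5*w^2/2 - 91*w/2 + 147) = w^2 + 7*w/2 - 49/2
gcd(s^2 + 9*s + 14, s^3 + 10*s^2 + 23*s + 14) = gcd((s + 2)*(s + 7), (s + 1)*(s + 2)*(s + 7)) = s^2 + 9*s + 14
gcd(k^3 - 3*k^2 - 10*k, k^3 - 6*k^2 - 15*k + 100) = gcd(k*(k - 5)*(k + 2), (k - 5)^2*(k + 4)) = k - 5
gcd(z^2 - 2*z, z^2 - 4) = z - 2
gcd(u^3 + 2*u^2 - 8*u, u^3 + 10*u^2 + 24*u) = u^2 + 4*u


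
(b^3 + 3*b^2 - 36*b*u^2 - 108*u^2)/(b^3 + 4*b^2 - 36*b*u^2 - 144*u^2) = (b + 3)/(b + 4)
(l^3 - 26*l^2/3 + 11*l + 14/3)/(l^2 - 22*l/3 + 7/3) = (3*l^2 - 5*l - 2)/(3*l - 1)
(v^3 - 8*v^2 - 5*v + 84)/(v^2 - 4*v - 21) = v - 4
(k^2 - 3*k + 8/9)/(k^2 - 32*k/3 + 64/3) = (k - 1/3)/(k - 8)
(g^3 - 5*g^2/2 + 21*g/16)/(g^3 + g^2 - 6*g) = (g^2 - 5*g/2 + 21/16)/(g^2 + g - 6)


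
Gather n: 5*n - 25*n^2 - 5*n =-25*n^2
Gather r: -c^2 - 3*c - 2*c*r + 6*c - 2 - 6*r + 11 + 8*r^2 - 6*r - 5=-c^2 + 3*c + 8*r^2 + r*(-2*c - 12) + 4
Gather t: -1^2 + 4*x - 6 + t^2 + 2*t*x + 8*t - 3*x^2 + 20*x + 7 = t^2 + t*(2*x + 8) - 3*x^2 + 24*x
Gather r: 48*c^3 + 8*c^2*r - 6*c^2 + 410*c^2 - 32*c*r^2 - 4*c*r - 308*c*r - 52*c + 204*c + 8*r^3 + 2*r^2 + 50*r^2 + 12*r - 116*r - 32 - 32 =48*c^3 + 404*c^2 + 152*c + 8*r^3 + r^2*(52 - 32*c) + r*(8*c^2 - 312*c - 104) - 64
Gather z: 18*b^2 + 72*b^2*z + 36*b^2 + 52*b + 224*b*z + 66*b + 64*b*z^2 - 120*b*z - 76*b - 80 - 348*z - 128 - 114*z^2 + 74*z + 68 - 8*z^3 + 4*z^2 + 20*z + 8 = 54*b^2 + 42*b - 8*z^3 + z^2*(64*b - 110) + z*(72*b^2 + 104*b - 254) - 132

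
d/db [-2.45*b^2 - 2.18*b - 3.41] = -4.9*b - 2.18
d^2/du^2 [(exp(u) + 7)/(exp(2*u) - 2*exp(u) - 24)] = (exp(4*u) + 30*exp(3*u) + 102*exp(2*u) + 652*exp(u) + 240)*exp(u)/(exp(6*u) - 6*exp(5*u) - 60*exp(4*u) + 280*exp(3*u) + 1440*exp(2*u) - 3456*exp(u) - 13824)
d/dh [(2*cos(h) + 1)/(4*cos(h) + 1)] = 2*sin(h)/(4*cos(h) + 1)^2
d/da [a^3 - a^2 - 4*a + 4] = 3*a^2 - 2*a - 4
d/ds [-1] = 0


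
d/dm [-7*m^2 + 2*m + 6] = 2 - 14*m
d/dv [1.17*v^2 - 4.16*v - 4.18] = 2.34*v - 4.16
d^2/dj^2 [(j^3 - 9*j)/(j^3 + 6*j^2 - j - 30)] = 4*(-3*j^3 + 15*j^2 - 45*j + 5)/(j^6 + 9*j^5 - 3*j^4 - 153*j^3 + 30*j^2 + 900*j - 1000)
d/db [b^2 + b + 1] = 2*b + 1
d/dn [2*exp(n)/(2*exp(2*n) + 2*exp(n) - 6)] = (-(2*exp(n) + 1)*exp(n) + exp(2*n) + exp(n) - 3)*exp(n)/(exp(2*n) + exp(n) - 3)^2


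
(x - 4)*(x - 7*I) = x^2 - 4*x - 7*I*x + 28*I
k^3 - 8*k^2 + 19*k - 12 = (k - 4)*(k - 3)*(k - 1)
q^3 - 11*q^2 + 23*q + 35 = (q - 7)*(q - 5)*(q + 1)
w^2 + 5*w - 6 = (w - 1)*(w + 6)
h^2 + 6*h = h*(h + 6)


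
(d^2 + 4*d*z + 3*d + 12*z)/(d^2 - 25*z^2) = (d^2 + 4*d*z + 3*d + 12*z)/(d^2 - 25*z^2)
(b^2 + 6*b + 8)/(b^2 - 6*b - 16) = (b + 4)/(b - 8)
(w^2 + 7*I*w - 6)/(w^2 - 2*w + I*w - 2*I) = (w + 6*I)/(w - 2)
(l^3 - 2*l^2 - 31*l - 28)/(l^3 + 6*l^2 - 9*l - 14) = (l^2 - 3*l - 28)/(l^2 + 5*l - 14)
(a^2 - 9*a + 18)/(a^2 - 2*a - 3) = (a - 6)/(a + 1)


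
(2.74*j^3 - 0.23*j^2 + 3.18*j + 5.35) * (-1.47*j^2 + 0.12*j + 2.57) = -4.0278*j^5 + 0.6669*j^4 + 2.3396*j^3 - 8.074*j^2 + 8.8146*j + 13.7495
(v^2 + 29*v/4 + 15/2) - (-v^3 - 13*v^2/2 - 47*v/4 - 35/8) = v^3 + 15*v^2/2 + 19*v + 95/8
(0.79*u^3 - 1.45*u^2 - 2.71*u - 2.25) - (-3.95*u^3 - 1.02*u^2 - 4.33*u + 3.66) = 4.74*u^3 - 0.43*u^2 + 1.62*u - 5.91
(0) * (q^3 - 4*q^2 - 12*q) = 0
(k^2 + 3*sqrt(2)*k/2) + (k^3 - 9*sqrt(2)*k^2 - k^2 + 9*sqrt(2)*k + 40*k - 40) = k^3 - 9*sqrt(2)*k^2 + 21*sqrt(2)*k/2 + 40*k - 40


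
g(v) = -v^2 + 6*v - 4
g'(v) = 6 - 2*v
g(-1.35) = -13.92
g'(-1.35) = 8.70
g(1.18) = 1.69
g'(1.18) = 3.64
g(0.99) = 0.96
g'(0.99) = 4.02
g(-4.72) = -54.60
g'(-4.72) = 15.44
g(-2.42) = -24.38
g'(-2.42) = 10.84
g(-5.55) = -68.10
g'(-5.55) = 17.10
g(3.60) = 4.64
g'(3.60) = -1.20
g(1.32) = 2.18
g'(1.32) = 3.36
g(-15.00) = -319.00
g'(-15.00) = 36.00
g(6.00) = -4.00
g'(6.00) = -6.00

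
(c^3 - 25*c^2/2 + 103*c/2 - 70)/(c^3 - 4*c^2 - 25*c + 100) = (c - 7/2)/(c + 5)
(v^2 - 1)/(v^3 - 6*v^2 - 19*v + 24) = (v + 1)/(v^2 - 5*v - 24)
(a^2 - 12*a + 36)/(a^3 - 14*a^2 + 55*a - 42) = (a - 6)/(a^2 - 8*a + 7)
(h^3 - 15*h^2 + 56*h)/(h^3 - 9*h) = (h^2 - 15*h + 56)/(h^2 - 9)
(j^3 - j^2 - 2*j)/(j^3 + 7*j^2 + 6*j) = (j - 2)/(j + 6)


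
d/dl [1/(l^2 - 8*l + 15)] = 2*(4 - l)/(l^2 - 8*l + 15)^2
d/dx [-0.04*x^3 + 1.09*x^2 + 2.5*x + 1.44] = -0.12*x^2 + 2.18*x + 2.5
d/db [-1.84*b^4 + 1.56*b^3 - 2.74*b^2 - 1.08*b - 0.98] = -7.36*b^3 + 4.68*b^2 - 5.48*b - 1.08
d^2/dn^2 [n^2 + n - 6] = 2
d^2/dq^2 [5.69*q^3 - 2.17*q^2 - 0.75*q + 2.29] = 34.14*q - 4.34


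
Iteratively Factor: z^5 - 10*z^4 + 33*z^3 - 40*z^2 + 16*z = (z - 1)*(z^4 - 9*z^3 + 24*z^2 - 16*z) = (z - 4)*(z - 1)*(z^3 - 5*z^2 + 4*z) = (z - 4)^2*(z - 1)*(z^2 - z) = (z - 4)^2*(z - 1)^2*(z)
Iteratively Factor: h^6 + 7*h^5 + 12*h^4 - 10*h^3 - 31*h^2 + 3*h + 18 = (h - 1)*(h^5 + 8*h^4 + 20*h^3 + 10*h^2 - 21*h - 18) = (h - 1)^2*(h^4 + 9*h^3 + 29*h^2 + 39*h + 18) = (h - 1)^2*(h + 2)*(h^3 + 7*h^2 + 15*h + 9) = (h - 1)^2*(h + 1)*(h + 2)*(h^2 + 6*h + 9) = (h - 1)^2*(h + 1)*(h + 2)*(h + 3)*(h + 3)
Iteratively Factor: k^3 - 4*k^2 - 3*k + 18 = (k - 3)*(k^2 - k - 6) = (k - 3)^2*(k + 2)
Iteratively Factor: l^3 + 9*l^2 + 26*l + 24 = (l + 2)*(l^2 + 7*l + 12) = (l + 2)*(l + 4)*(l + 3)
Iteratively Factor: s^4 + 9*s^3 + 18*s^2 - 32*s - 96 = (s + 4)*(s^3 + 5*s^2 - 2*s - 24) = (s + 3)*(s + 4)*(s^2 + 2*s - 8) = (s + 3)*(s + 4)^2*(s - 2)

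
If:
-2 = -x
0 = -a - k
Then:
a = -k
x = 2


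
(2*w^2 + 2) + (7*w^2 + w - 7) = 9*w^2 + w - 5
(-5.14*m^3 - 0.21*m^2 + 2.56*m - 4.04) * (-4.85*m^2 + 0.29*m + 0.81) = 24.929*m^5 - 0.4721*m^4 - 16.6403*m^3 + 20.1663*m^2 + 0.902*m - 3.2724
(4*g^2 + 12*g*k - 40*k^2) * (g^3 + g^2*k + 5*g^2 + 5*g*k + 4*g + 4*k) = 4*g^5 + 16*g^4*k + 20*g^4 - 28*g^3*k^2 + 80*g^3*k + 16*g^3 - 40*g^2*k^3 - 140*g^2*k^2 + 64*g^2*k - 200*g*k^3 - 112*g*k^2 - 160*k^3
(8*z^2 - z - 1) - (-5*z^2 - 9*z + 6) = 13*z^2 + 8*z - 7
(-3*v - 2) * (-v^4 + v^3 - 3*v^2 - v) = 3*v^5 - v^4 + 7*v^3 + 9*v^2 + 2*v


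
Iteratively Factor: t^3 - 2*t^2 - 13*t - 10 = (t + 2)*(t^2 - 4*t - 5) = (t - 5)*(t + 2)*(t + 1)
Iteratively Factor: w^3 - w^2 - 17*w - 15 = (w - 5)*(w^2 + 4*w + 3) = (w - 5)*(w + 1)*(w + 3)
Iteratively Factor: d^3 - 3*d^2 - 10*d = (d)*(d^2 - 3*d - 10) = d*(d + 2)*(d - 5)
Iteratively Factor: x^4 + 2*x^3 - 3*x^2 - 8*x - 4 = (x + 2)*(x^3 - 3*x - 2) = (x - 2)*(x + 2)*(x^2 + 2*x + 1) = (x - 2)*(x + 1)*(x + 2)*(x + 1)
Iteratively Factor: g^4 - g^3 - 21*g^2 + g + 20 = (g - 5)*(g^3 + 4*g^2 - g - 4) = (g - 5)*(g - 1)*(g^2 + 5*g + 4) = (g - 5)*(g - 1)*(g + 1)*(g + 4)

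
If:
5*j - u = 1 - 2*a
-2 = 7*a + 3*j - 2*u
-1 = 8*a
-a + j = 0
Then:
No Solution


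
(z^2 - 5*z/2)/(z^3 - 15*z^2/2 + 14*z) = (2*z - 5)/(2*z^2 - 15*z + 28)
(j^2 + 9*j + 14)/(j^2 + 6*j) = (j^2 + 9*j + 14)/(j*(j + 6))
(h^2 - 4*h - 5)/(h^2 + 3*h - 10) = (h^2 - 4*h - 5)/(h^2 + 3*h - 10)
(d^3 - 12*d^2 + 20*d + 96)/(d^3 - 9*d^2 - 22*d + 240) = (d + 2)/(d + 5)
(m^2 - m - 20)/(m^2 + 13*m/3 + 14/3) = 3*(m^2 - m - 20)/(3*m^2 + 13*m + 14)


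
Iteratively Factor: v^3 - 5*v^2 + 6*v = (v - 2)*(v^2 - 3*v) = (v - 3)*(v - 2)*(v)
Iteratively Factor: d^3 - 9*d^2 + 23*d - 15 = (d - 3)*(d^2 - 6*d + 5) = (d - 5)*(d - 3)*(d - 1)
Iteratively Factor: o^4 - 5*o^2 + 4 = (o + 1)*(o^3 - o^2 - 4*o + 4) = (o - 1)*(o + 1)*(o^2 - 4) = (o - 1)*(o + 1)*(o + 2)*(o - 2)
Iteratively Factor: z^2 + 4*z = (z + 4)*(z)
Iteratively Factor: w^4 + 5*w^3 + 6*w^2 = (w)*(w^3 + 5*w^2 + 6*w) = w*(w + 2)*(w^2 + 3*w) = w*(w + 2)*(w + 3)*(w)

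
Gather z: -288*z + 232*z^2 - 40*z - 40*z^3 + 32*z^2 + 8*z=-40*z^3 + 264*z^2 - 320*z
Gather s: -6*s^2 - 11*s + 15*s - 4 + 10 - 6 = -6*s^2 + 4*s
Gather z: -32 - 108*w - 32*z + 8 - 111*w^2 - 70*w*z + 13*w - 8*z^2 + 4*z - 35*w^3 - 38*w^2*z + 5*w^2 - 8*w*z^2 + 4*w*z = -35*w^3 - 106*w^2 - 95*w + z^2*(-8*w - 8) + z*(-38*w^2 - 66*w - 28) - 24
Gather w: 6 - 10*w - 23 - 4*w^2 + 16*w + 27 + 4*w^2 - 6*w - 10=0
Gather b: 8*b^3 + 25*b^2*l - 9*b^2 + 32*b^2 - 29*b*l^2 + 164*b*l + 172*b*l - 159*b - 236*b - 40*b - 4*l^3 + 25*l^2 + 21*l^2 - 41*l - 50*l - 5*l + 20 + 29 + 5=8*b^3 + b^2*(25*l + 23) + b*(-29*l^2 + 336*l - 435) - 4*l^3 + 46*l^2 - 96*l + 54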